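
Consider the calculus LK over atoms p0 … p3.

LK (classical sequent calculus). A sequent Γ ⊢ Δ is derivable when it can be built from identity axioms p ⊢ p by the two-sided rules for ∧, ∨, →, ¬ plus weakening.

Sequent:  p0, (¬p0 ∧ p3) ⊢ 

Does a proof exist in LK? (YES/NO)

Derivation trace:
[∧L] p0, (¬p0 ∧ p3) ⊢ 
  [WL] p0, ¬p0, p3 ⊢ 
    [¬L] p0, ¬p0 ⊢ 
      [Ax] p0 ⊢ p0

Result: YES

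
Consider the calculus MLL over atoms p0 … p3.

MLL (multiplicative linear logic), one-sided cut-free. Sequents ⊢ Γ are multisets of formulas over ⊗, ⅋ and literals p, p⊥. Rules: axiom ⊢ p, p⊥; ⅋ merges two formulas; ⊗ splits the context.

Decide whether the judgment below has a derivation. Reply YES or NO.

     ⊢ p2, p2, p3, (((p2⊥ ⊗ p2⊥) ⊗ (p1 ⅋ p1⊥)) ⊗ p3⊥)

Derivation (root first):
[⊗]  ⊢ p2, p2, p3, (((p2⊥ ⊗ p2⊥) ⊗ (p1 ⅋ p1⊥)) ⊗ p3⊥)
  [⊗]  ⊢ p2, p2, ((p2⊥ ⊗ p2⊥) ⊗ (p1 ⅋ p1⊥))
    [⊗]  ⊢ p2, p2, (p2⊥ ⊗ p2⊥)
      [Ax]  ⊢ p2, p2⊥
      [Ax]  ⊢ p2, p2⊥
    [⅋]  ⊢ (p1 ⅋ p1⊥)
      [Ax]  ⊢ p1, p1⊥
  [Ax]  ⊢ p3, p3⊥

Result: YES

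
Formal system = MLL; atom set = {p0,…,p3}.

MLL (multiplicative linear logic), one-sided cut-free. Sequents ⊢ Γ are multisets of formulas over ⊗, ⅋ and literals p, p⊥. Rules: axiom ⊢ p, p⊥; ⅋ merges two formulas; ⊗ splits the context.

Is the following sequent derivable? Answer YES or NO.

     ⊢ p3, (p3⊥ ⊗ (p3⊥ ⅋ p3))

Proof tree:
[⊗]  ⊢ p3, (p3⊥ ⊗ (p3⊥ ⅋ p3))
  [Ax]  ⊢ p3, p3⊥
  [⅋]  ⊢ (p3⊥ ⅋ p3)
    [Ax]  ⊢ p3, p3⊥

Result: YES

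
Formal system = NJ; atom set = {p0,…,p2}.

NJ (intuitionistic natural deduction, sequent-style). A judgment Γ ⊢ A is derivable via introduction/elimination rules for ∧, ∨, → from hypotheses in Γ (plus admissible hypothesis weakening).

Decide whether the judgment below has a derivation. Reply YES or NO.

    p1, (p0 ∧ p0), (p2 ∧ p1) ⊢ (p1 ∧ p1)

Derivation (root first):
[∧I] p1, (p0 ∧ p0), (p2 ∧ p1) ⊢ (p1 ∧ p1)
  [Wk] p1, (p0 ∧ p0) ⊢ p1
    [Ax] p1 ⊢ p1
  [Wk] p1, (p2 ∧ p1) ⊢ p1
    [Ax] p1 ⊢ p1

Result: YES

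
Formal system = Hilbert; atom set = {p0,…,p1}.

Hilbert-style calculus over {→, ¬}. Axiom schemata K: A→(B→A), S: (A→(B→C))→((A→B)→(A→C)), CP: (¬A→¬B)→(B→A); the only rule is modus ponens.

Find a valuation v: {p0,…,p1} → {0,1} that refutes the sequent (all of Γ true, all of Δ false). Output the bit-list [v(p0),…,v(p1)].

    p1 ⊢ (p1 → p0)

Search for a countermodel by truth-table:
  v=00: Γ:[p1=F] Δ:[(p1 → p0)=T] refutes=False
  v=01: Γ:[p1=T] Δ:[(p1 → p0)=F] refutes=True  ← countermodel

Result: [0, 1]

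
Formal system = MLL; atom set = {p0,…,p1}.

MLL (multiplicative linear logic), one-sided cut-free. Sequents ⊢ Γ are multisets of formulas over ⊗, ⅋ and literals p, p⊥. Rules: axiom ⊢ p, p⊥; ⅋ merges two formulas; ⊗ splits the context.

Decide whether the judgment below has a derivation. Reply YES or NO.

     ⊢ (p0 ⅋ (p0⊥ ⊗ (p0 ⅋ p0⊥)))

Derivation (root first):
[⅋]  ⊢ (p0 ⅋ (p0⊥ ⊗ (p0 ⅋ p0⊥)))
  [⊗]  ⊢ p0, (p0⊥ ⊗ (p0 ⅋ p0⊥))
    [Ax]  ⊢ p0, p0⊥
    [⅋]  ⊢ (p0 ⅋ p0⊥)
      [Ax]  ⊢ p0, p0⊥

Result: YES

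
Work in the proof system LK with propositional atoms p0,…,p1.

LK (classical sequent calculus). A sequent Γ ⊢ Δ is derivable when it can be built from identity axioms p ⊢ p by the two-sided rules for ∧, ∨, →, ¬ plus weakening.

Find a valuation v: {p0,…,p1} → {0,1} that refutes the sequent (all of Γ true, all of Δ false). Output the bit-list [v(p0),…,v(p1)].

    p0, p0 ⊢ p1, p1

Enumerate valuations to refute Γ ⊢ Δ:
  v=00: Γ:[p0=F, p0=F] Δ:[p1=F, p1=F] refutes=False
  v=01: Γ:[p0=F, p0=F] Δ:[p1=T, p1=T] refutes=False
  v=10: Γ:[p0=T, p0=T] Δ:[p1=F, p1=F] refutes=True  ← countermodel

Result: [1, 0]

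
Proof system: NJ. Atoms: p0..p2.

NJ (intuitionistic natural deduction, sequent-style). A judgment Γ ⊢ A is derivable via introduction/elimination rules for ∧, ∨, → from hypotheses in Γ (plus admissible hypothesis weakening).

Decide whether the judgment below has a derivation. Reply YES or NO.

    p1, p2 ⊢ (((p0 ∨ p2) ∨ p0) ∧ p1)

Derivation (root first):
[∧I] p1, p2 ⊢ (((p0 ∨ p2) ∨ p0) ∧ p1)
  [∨I₁] p2 ⊢ ((p0 ∨ p2) ∨ p0)
    [∨I₂] p2 ⊢ (p0 ∨ p2)
      [Ax] p2 ⊢ p2
  [Ax] p1 ⊢ p1

Result: YES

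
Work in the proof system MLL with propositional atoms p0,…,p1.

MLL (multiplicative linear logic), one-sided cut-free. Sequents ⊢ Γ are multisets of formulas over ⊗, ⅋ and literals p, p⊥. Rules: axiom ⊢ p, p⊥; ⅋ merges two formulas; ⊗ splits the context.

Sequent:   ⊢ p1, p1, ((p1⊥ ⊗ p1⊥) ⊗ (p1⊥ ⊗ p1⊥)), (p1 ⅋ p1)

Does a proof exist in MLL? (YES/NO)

Derivation (root first):
[⅋]  ⊢ p1, p1, ((p1⊥ ⊗ p1⊥) ⊗ (p1⊥ ⊗ p1⊥)), (p1 ⅋ p1)
  [⊗]  ⊢ p1, p1, p1, p1, ((p1⊥ ⊗ p1⊥) ⊗ (p1⊥ ⊗ p1⊥))
    [⊗]  ⊢ p1, p1, (p1⊥ ⊗ p1⊥)
      [Ax]  ⊢ p1, p1⊥
      [Ax]  ⊢ p1, p1⊥
    [⊗]  ⊢ p1, p1, (p1⊥ ⊗ p1⊥)
      [Ax]  ⊢ p1, p1⊥
      [Ax]  ⊢ p1, p1⊥

Result: YES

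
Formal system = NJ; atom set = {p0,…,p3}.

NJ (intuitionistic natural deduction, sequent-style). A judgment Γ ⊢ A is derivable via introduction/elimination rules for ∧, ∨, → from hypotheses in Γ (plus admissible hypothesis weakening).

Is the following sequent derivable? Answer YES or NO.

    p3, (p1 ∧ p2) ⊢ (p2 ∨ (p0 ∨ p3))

Proof tree:
[∨I₂] p3, (p1 ∧ p2) ⊢ (p2 ∨ (p0 ∨ p3))
  [Wk] p3, (p1 ∧ p2) ⊢ (p0 ∨ p3)
    [∨I₂] p3 ⊢ (p0 ∨ p3)
      [Ax] p3 ⊢ p3

Result: YES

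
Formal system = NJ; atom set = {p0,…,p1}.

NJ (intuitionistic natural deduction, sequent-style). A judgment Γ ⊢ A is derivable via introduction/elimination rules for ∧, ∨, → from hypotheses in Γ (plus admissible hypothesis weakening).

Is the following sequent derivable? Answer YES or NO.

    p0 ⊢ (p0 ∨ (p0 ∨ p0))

Derivation (root first):
[∨I₂] p0 ⊢ (p0 ∨ (p0 ∨ p0))
  [∨I₁] p0 ⊢ (p0 ∨ p0)
    [Ax] p0 ⊢ p0

Result: YES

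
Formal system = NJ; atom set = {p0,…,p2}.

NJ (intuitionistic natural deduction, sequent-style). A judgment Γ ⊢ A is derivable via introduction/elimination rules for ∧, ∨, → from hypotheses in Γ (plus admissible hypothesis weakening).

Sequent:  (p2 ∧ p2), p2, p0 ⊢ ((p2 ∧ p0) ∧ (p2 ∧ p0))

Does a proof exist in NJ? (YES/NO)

Derivation trace:
[∧I] (p2 ∧ p2), p2, p0 ⊢ ((p2 ∧ p0) ∧ (p2 ∧ p0))
  [Wk] p2, p0, (p2 ∧ p2) ⊢ (p2 ∧ p0)
    [∧I] p2, p0 ⊢ (p2 ∧ p0)
      [Ax] p2 ⊢ p2
      [Ax] p0 ⊢ p0
  [∧I] p2, p0 ⊢ (p2 ∧ p0)
    [Ax] p2 ⊢ p2
    [Ax] p0 ⊢ p0

Result: YES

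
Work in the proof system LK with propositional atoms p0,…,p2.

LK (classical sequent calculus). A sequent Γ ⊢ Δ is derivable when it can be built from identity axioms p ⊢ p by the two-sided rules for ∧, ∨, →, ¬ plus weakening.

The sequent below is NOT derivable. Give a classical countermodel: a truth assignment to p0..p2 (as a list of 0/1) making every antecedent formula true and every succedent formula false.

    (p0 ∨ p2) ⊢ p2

Search for a countermodel by truth-table:
  v=000: Γ:[(p0 ∨ p2)=F] Δ:[p2=F] refutes=False
  v=001: Γ:[(p0 ∨ p2)=T] Δ:[p2=T] refutes=False
  v=010: Γ:[(p0 ∨ p2)=F] Δ:[p2=F] refutes=False
  v=011: Γ:[(p0 ∨ p2)=T] Δ:[p2=T] refutes=False
  v=100: Γ:[(p0 ∨ p2)=T] Δ:[p2=F] refutes=True  ← countermodel

Result: [1, 0, 0]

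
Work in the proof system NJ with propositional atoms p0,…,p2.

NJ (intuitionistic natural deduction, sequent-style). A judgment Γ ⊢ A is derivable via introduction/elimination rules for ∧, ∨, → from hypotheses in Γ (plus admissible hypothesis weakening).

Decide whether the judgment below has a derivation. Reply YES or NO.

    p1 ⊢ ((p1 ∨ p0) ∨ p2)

Proof tree:
[∨I₁] p1 ⊢ ((p1 ∨ p0) ∨ p2)
  [∨I₁] p1 ⊢ (p1 ∨ p0)
    [Ax] p1 ⊢ p1

Result: YES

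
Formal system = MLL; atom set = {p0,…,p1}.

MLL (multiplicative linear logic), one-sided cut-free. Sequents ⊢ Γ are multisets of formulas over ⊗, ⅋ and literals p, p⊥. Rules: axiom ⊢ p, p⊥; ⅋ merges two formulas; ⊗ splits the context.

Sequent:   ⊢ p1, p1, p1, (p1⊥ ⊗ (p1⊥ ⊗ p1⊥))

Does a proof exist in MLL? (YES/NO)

Derivation (root first):
[⊗]  ⊢ p1, p1, p1, (p1⊥ ⊗ (p1⊥ ⊗ p1⊥))
  [Ax]  ⊢ p1, p1⊥
  [⊗]  ⊢ p1, p1, (p1⊥ ⊗ p1⊥)
    [Ax]  ⊢ p1, p1⊥
    [Ax]  ⊢ p1, p1⊥

Result: YES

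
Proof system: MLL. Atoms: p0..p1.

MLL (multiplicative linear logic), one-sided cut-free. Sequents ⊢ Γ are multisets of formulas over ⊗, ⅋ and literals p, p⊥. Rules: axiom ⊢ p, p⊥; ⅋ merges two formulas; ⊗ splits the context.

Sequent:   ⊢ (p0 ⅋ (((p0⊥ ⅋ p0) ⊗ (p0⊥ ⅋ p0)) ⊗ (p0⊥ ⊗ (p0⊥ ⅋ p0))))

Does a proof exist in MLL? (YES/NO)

Derivation (root first):
[⅋]  ⊢ (p0 ⅋ (((p0⊥ ⅋ p0) ⊗ (p0⊥ ⅋ p0)) ⊗ (p0⊥ ⊗ (p0⊥ ⅋ p0))))
  [⊗]  ⊢ p0, (((p0⊥ ⅋ p0) ⊗ (p0⊥ ⅋ p0)) ⊗ (p0⊥ ⊗ (p0⊥ ⅋ p0)))
    [⊗]  ⊢ ((p0⊥ ⅋ p0) ⊗ (p0⊥ ⅋ p0))
      [⅋]  ⊢ (p0⊥ ⅋ p0)
        [Ax]  ⊢ p0, p0⊥
      [⅋]  ⊢ (p0⊥ ⅋ p0)
        [Ax]  ⊢ p0, p0⊥
    [⊗]  ⊢ p0, (p0⊥ ⊗ (p0⊥ ⅋ p0))
      [Ax]  ⊢ p0, p0⊥
      [⅋]  ⊢ (p0⊥ ⅋ p0)
        [Ax]  ⊢ p0, p0⊥

Result: YES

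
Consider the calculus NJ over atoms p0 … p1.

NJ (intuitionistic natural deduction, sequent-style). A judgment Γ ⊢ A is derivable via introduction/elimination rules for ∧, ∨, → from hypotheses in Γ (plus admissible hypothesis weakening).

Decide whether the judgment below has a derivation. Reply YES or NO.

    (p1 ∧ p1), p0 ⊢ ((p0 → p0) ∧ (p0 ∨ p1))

Derivation trace:
[∧I] (p1 ∧ p1), p0 ⊢ ((p0 → p0) ∧ (p0 ∨ p1))
  [→I]  ⊢ (p0 → p0)
    [Ax] p0 ⊢ p0
  [∨I₁] p0, (p1 ∧ p1) ⊢ (p0 ∨ p1)
    [Wk] p0, (p1 ∧ p1) ⊢ p0
      [Ax] p0 ⊢ p0

Result: YES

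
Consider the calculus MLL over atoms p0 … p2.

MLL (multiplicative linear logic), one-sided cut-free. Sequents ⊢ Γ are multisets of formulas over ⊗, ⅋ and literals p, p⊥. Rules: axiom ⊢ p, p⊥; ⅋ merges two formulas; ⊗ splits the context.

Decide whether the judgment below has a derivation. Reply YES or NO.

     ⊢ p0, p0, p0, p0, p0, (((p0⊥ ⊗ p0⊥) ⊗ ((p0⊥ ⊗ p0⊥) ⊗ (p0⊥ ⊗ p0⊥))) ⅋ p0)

Proof tree:
[⅋]  ⊢ p0, p0, p0, p0, p0, (((p0⊥ ⊗ p0⊥) ⊗ ((p0⊥ ⊗ p0⊥) ⊗ (p0⊥ ⊗ p0⊥))) ⅋ p0)
  [⊗]  ⊢ p0, p0, p0, p0, p0, p0, ((p0⊥ ⊗ p0⊥) ⊗ ((p0⊥ ⊗ p0⊥) ⊗ (p0⊥ ⊗ p0⊥)))
    [⊗]  ⊢ p0, p0, (p0⊥ ⊗ p0⊥)
      [Ax]  ⊢ p0, p0⊥
      [Ax]  ⊢ p0, p0⊥
    [⊗]  ⊢ p0, p0, p0, p0, ((p0⊥ ⊗ p0⊥) ⊗ (p0⊥ ⊗ p0⊥))
      [⊗]  ⊢ p0, p0, (p0⊥ ⊗ p0⊥)
        [Ax]  ⊢ p0, p0⊥
        [Ax]  ⊢ p0, p0⊥
      [⊗]  ⊢ p0, p0, (p0⊥ ⊗ p0⊥)
        [Ax]  ⊢ p0, p0⊥
        [Ax]  ⊢ p0, p0⊥

Result: YES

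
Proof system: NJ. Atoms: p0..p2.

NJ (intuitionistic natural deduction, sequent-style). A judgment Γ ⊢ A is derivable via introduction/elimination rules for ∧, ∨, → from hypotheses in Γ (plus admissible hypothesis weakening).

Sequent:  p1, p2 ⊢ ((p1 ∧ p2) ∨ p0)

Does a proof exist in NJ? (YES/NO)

Proof tree:
[∨I₁] p1, p2 ⊢ ((p1 ∧ p2) ∨ p0)
  [∧I] p1, p2 ⊢ (p1 ∧ p2)
    [Ax] p1 ⊢ p1
    [Ax] p2 ⊢ p2

Result: YES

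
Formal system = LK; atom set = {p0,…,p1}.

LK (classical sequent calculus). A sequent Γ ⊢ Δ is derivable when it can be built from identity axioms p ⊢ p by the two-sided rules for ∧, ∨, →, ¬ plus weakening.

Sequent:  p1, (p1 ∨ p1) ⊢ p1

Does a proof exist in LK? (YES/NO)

Derivation (root first):
[∨L] p1, (p1 ∨ p1) ⊢ p1
  [Ax] p1 ⊢ p1
  [WL] p1, p1 ⊢ p1
    [Ax] p1 ⊢ p1

Result: YES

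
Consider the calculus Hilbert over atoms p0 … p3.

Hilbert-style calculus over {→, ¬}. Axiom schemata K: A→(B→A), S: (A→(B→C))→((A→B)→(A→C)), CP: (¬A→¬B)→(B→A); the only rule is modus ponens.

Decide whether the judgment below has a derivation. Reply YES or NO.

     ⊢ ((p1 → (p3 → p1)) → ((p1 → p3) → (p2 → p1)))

Truth-table refutation:
  v=0000: Γ:[] Δ:[((p1 → (p3 → p1)) → ((p1 → p3) → (p2 → p1)))=T] refutes=False
  v=0001: Γ:[] Δ:[((p1 → (p3 → p1)) → ((p1 → p3) → (p2 → p1)))=T] refutes=False
  v=0010: Γ:[] Δ:[((p1 → (p3 → p1)) → ((p1 → p3) → (p2 → p1)))=F] refutes=True  ← countermodel

Result: NO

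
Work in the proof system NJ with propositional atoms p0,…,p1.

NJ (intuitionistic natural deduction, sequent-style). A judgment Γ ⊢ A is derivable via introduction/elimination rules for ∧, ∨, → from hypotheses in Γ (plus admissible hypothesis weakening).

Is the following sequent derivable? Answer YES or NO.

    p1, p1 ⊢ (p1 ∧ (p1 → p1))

Proof tree:
[Wk] p1, p1 ⊢ (p1 ∧ (p1 → p1))
  [∧I] p1 ⊢ (p1 ∧ (p1 → p1))
    [Ax] p1 ⊢ p1
    [→I]  ⊢ (p1 → p1)
      [Ax] p1 ⊢ p1

Result: YES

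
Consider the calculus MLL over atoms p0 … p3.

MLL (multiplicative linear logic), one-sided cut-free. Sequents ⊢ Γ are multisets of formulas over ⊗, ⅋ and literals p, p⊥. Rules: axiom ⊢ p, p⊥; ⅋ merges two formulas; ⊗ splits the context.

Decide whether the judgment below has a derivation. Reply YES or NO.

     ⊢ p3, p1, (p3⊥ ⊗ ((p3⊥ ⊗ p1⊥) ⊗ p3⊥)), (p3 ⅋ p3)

Proof tree:
[⅋]  ⊢ p3, p1, (p3⊥ ⊗ ((p3⊥ ⊗ p1⊥) ⊗ p3⊥)), (p3 ⅋ p3)
  [⊗]  ⊢ p3, p3, p1, p3, (p3⊥ ⊗ ((p3⊥ ⊗ p1⊥) ⊗ p3⊥))
    [Ax]  ⊢ p3, p3⊥
    [⊗]  ⊢ p3, p1, p3, ((p3⊥ ⊗ p1⊥) ⊗ p3⊥)
      [⊗]  ⊢ p3, p1, (p3⊥ ⊗ p1⊥)
        [Ax]  ⊢ p3, p3⊥
        [Ax]  ⊢ p1, p1⊥
      [Ax]  ⊢ p3, p3⊥

Result: YES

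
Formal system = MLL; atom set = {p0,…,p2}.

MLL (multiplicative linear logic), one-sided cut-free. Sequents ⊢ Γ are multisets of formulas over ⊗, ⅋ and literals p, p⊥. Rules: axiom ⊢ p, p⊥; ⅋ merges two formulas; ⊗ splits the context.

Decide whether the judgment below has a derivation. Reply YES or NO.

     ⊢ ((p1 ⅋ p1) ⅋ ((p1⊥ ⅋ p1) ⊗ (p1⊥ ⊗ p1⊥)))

Derivation trace:
[⅋]  ⊢ ((p1 ⅋ p1) ⅋ ((p1⊥ ⅋ p1) ⊗ (p1⊥ ⊗ p1⊥)))
  [⅋]  ⊢ ((p1⊥ ⅋ p1) ⊗ (p1⊥ ⊗ p1⊥)), (p1 ⅋ p1)
    [⊗]  ⊢ p1, p1, ((p1⊥ ⅋ p1) ⊗ (p1⊥ ⊗ p1⊥))
      [⅋]  ⊢ (p1⊥ ⅋ p1)
        [Ax]  ⊢ p1, p1⊥
      [⊗]  ⊢ p1, p1, (p1⊥ ⊗ p1⊥)
        [Ax]  ⊢ p1, p1⊥
        [Ax]  ⊢ p1, p1⊥

Result: YES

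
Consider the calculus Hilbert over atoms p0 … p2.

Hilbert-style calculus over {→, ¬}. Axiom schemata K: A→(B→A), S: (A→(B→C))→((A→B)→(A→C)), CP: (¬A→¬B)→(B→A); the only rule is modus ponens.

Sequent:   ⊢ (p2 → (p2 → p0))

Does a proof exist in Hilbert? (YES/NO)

Search for a countermodel by truth-table:
  v=000: Γ:[] Δ:[(p2 → (p2 → p0))=T] refutes=False
  v=001: Γ:[] Δ:[(p2 → (p2 → p0))=F] refutes=True  ← countermodel

Result: NO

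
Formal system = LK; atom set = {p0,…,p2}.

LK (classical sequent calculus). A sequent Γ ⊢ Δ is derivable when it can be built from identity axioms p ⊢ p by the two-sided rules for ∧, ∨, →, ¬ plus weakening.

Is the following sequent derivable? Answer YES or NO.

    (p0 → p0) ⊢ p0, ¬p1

Enumerate valuations to refute Γ ⊢ Δ:
  v=000: Γ:[(p0 → p0)=T] Δ:[p0=F, ¬p1=T] refutes=False
  v=001: Γ:[(p0 → p0)=T] Δ:[p0=F, ¬p1=T] refutes=False
  v=010: Γ:[(p0 → p0)=T] Δ:[p0=F, ¬p1=F] refutes=True  ← countermodel

Result: NO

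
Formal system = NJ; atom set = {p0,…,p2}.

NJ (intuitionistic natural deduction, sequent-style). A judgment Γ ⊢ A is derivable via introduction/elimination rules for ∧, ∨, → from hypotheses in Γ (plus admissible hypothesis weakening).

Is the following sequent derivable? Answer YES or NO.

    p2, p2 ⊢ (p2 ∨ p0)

Proof tree:
[∨I₁] p2, p2 ⊢ (p2 ∨ p0)
  [Wk] p2, p2 ⊢ p2
    [Ax] p2 ⊢ p2

Result: YES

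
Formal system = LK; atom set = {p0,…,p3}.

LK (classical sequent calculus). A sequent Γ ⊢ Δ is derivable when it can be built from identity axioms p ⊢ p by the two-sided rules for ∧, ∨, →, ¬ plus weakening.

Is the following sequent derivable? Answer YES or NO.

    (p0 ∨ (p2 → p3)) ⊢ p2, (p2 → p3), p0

Derivation (root first):
[∨L] (p0 ∨ (p2 → p3)) ⊢ p2, (p2 → p3), p0
  [Ax] p0 ⊢ p0
  [WR] (p2 → p3) ⊢ (p2 → p3), p2
    [→R] (p2 → p3) ⊢ (p2 → p3)
      [→L] p2, (p2 → p3) ⊢ p3
        [Ax] p2 ⊢ p2
        [Ax] p3 ⊢ p3

Result: YES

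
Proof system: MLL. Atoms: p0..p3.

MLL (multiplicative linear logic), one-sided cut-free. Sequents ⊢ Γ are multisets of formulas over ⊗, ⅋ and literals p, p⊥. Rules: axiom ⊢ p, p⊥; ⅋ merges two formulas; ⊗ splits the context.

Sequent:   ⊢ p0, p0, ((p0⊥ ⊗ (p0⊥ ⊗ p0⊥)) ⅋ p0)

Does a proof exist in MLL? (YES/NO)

Proof tree:
[⅋]  ⊢ p0, p0, ((p0⊥ ⊗ (p0⊥ ⊗ p0⊥)) ⅋ p0)
  [⊗]  ⊢ p0, p0, p0, (p0⊥ ⊗ (p0⊥ ⊗ p0⊥))
    [Ax]  ⊢ p0, p0⊥
    [⊗]  ⊢ p0, p0, (p0⊥ ⊗ p0⊥)
      [Ax]  ⊢ p0, p0⊥
      [Ax]  ⊢ p0, p0⊥

Result: YES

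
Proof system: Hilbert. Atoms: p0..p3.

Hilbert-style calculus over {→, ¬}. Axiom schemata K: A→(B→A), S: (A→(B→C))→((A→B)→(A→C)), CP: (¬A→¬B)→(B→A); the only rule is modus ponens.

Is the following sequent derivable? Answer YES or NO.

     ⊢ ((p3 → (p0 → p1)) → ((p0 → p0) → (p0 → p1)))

Truth-table refutation:
  v=0000: Γ:[] Δ:[((p3 → (p0 → p1)) → ((p0 → p0) → (p0 → p1)))=T] refutes=False
  v=0001: Γ:[] Δ:[((p3 → (p0 → p1)) → ((p0 → p0) → (p0 → p1)))=T] refutes=False
  v=0010: Γ:[] Δ:[((p3 → (p0 → p1)) → ((p0 → p0) → (p0 → p1)))=T] refutes=False
  v=0011: Γ:[] Δ:[((p3 → (p0 → p1)) → ((p0 → p0) → (p0 → p1)))=T] refutes=False
  v=0100: Γ:[] Δ:[((p3 → (p0 → p1)) → ((p0 → p0) → (p0 → p1)))=T] refutes=False
  v=0101: Γ:[] Δ:[((p3 → (p0 → p1)) → ((p0 → p0) → (p0 → p1)))=T] refutes=False
  v=0110: Γ:[] Δ:[((p3 → (p0 → p1)) → ((p0 → p0) → (p0 → p1)))=T] refutes=False
  v=0111: Γ:[] Δ:[((p3 → (p0 → p1)) → ((p0 → p0) → (p0 → p1)))=T] refutes=False
  v=1000: Γ:[] Δ:[((p3 → (p0 → p1)) → ((p0 → p0) → (p0 → p1)))=F] refutes=True  ← countermodel

Result: NO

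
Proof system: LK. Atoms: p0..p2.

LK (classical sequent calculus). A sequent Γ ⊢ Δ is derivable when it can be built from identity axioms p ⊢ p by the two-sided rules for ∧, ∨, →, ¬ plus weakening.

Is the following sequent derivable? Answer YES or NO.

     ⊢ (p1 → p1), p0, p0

Derivation (root first):
[WR]  ⊢ (p1 → p1), p0, p0
  [WR]  ⊢ (p1 → p1), p0
    [→R]  ⊢ (p1 → p1)
      [Ax] p1 ⊢ p1

Result: YES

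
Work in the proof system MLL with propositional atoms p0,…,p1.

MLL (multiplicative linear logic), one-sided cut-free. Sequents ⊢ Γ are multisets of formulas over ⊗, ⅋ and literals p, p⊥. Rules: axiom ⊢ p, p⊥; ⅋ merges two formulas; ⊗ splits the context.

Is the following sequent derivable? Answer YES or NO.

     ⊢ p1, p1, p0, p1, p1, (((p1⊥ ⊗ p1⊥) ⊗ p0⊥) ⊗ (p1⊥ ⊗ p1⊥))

Derivation (root first):
[⊗]  ⊢ p1, p1, p0, p1, p1, (((p1⊥ ⊗ p1⊥) ⊗ p0⊥) ⊗ (p1⊥ ⊗ p1⊥))
  [⊗]  ⊢ p1, p1, p0, ((p1⊥ ⊗ p1⊥) ⊗ p0⊥)
    [⊗]  ⊢ p1, p1, (p1⊥ ⊗ p1⊥)
      [Ax]  ⊢ p1, p1⊥
      [Ax]  ⊢ p1, p1⊥
    [Ax]  ⊢ p0, p0⊥
  [⊗]  ⊢ p1, p1, (p1⊥ ⊗ p1⊥)
    [Ax]  ⊢ p1, p1⊥
    [Ax]  ⊢ p1, p1⊥

Result: YES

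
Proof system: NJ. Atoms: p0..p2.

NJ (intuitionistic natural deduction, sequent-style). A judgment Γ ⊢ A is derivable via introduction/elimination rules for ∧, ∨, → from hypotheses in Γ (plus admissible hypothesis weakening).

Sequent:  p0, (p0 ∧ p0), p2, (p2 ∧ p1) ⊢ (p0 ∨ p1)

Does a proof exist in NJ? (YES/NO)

Derivation trace:
[Wk] p0, (p0 ∧ p0), p2, (p2 ∧ p1) ⊢ (p0 ∨ p1)
  [Wk] p0, (p0 ∧ p0), p2 ⊢ (p0 ∨ p1)
    [Wk] p0, (p0 ∧ p0) ⊢ (p0 ∨ p1)
      [∨I₁] p0 ⊢ (p0 ∨ p1)
        [Ax] p0 ⊢ p0

Result: YES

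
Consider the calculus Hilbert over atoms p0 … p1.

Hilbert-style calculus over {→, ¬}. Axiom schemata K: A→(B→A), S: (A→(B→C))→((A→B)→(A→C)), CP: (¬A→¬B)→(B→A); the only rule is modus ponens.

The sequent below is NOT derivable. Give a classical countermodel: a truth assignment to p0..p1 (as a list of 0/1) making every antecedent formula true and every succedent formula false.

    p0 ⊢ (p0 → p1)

Truth-table refutation:
  v=00: Γ:[p0=F] Δ:[(p0 → p1)=T] refutes=False
  v=01: Γ:[p0=F] Δ:[(p0 → p1)=T] refutes=False
  v=10: Γ:[p0=T] Δ:[(p0 → p1)=F] refutes=True  ← countermodel

Result: [1, 0]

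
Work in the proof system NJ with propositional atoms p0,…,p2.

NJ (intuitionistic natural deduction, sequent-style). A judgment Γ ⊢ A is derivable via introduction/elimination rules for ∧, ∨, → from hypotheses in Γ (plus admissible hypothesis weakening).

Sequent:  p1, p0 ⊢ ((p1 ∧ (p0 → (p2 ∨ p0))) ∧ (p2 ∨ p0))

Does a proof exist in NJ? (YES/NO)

Derivation trace:
[∧I] p1, p0 ⊢ ((p1 ∧ (p0 → (p2 ∨ p0))) ∧ (p2 ∨ p0))
  [∧I] p1 ⊢ (p1 ∧ (p0 → (p2 ∨ p0)))
    [Ax] p1 ⊢ p1
    [→I]  ⊢ (p0 → (p2 ∨ p0))
      [∨I₂] p0 ⊢ (p2 ∨ p0)
        [Ax] p0 ⊢ p0
  [∨I₂] p0 ⊢ (p2 ∨ p0)
    [Ax] p0 ⊢ p0

Result: YES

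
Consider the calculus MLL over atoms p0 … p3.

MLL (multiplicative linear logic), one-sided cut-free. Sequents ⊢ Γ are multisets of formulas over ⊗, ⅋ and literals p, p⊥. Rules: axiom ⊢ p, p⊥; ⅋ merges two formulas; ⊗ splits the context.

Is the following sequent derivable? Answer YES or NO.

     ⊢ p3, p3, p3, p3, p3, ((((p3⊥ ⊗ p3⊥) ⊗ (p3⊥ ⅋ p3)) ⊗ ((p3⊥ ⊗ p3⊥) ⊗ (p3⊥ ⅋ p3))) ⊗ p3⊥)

Derivation (root first):
[⊗]  ⊢ p3, p3, p3, p3, p3, ((((p3⊥ ⊗ p3⊥) ⊗ (p3⊥ ⅋ p3)) ⊗ ((p3⊥ ⊗ p3⊥) ⊗ (p3⊥ ⅋ p3))) ⊗ p3⊥)
  [⊗]  ⊢ p3, p3, p3, p3, (((p3⊥ ⊗ p3⊥) ⊗ (p3⊥ ⅋ p3)) ⊗ ((p3⊥ ⊗ p3⊥) ⊗ (p3⊥ ⅋ p3)))
    [⊗]  ⊢ p3, p3, ((p3⊥ ⊗ p3⊥) ⊗ (p3⊥ ⅋ p3))
      [⊗]  ⊢ p3, p3, (p3⊥ ⊗ p3⊥)
        [Ax]  ⊢ p3, p3⊥
        [Ax]  ⊢ p3, p3⊥
      [⅋]  ⊢ (p3⊥ ⅋ p3)
        [Ax]  ⊢ p3, p3⊥
    [⊗]  ⊢ p3, p3, ((p3⊥ ⊗ p3⊥) ⊗ (p3⊥ ⅋ p3))
      [⊗]  ⊢ p3, p3, (p3⊥ ⊗ p3⊥)
        [Ax]  ⊢ p3, p3⊥
        [Ax]  ⊢ p3, p3⊥
      [⅋]  ⊢ (p3⊥ ⅋ p3)
        [Ax]  ⊢ p3, p3⊥
  [Ax]  ⊢ p3, p3⊥

Result: YES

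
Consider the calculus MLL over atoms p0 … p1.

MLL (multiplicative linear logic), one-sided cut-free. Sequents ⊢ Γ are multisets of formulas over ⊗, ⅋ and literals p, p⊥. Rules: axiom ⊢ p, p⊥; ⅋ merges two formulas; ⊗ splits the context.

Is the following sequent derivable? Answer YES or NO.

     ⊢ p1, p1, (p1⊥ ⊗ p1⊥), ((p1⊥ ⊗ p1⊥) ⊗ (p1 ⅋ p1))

Proof tree:
[⊗]  ⊢ p1, p1, (p1⊥ ⊗ p1⊥), ((p1⊥ ⊗ p1⊥) ⊗ (p1 ⅋ p1))
  [⊗]  ⊢ p1, p1, (p1⊥ ⊗ p1⊥)
    [Ax]  ⊢ p1, p1⊥
    [Ax]  ⊢ p1, p1⊥
  [⅋]  ⊢ (p1⊥ ⊗ p1⊥), (p1 ⅋ p1)
    [⊗]  ⊢ p1, p1, (p1⊥ ⊗ p1⊥)
      [Ax]  ⊢ p1, p1⊥
      [Ax]  ⊢ p1, p1⊥

Result: YES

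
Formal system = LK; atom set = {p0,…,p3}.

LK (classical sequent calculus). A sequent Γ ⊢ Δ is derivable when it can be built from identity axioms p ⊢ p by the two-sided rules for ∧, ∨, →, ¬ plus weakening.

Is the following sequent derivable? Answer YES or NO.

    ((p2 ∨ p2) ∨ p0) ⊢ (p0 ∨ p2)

Derivation trace:
[∨R] ((p2 ∨ p2) ∨ p0) ⊢ (p0 ∨ p2)
  [∨L] ((p2 ∨ p2) ∨ p0) ⊢ p2, p0
    [WR] (p2 ∨ p2) ⊢ p2, p2
      [∨L] (p2 ∨ p2) ⊢ p2
        [Ax] p2 ⊢ p2
        [Ax] p2 ⊢ p2
    [Ax] p0 ⊢ p0

Result: YES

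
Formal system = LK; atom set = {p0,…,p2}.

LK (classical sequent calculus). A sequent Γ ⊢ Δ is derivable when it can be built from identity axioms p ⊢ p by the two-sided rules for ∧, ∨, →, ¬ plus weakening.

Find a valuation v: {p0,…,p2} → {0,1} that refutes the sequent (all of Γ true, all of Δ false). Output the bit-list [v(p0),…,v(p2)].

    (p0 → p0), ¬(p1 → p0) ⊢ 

Search for a countermodel by truth-table:
  v=000: Γ:[(p0 → p0)=T, ¬(p1 → p0)=F] Δ:[] refutes=False
  v=001: Γ:[(p0 → p0)=T, ¬(p1 → p0)=F] Δ:[] refutes=False
  v=010: Γ:[(p0 → p0)=T, ¬(p1 → p0)=T] Δ:[] refutes=True  ← countermodel

Result: [0, 1, 0]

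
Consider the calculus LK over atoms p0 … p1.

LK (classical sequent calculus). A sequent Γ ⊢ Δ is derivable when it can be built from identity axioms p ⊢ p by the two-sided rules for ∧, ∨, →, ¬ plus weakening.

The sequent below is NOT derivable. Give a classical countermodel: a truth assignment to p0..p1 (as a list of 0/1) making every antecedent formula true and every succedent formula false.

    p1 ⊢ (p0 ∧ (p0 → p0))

Truth-table refutation:
  v=00: Γ:[p1=F] Δ:[(p0 ∧ (p0 → p0))=F] refutes=False
  v=01: Γ:[p1=T] Δ:[(p0 ∧ (p0 → p0))=F] refutes=True  ← countermodel

Result: [0, 1]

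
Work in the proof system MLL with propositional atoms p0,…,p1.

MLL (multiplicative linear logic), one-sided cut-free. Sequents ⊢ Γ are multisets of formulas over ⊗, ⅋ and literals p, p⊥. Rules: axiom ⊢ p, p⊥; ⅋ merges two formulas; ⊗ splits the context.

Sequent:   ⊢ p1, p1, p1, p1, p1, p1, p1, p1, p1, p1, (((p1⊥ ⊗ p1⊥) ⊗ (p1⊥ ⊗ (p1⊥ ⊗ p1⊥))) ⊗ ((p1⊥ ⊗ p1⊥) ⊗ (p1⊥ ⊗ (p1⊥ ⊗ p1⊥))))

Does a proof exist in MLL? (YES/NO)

Derivation (root first):
[⊗]  ⊢ p1, p1, p1, p1, p1, p1, p1, p1, p1, p1, (((p1⊥ ⊗ p1⊥) ⊗ (p1⊥ ⊗ (p1⊥ ⊗ p1⊥))) ⊗ ((p1⊥ ⊗ p1⊥) ⊗ (p1⊥ ⊗ (p1⊥ ⊗ p1⊥))))
  [⊗]  ⊢ p1, p1, p1, p1, p1, ((p1⊥ ⊗ p1⊥) ⊗ (p1⊥ ⊗ (p1⊥ ⊗ p1⊥)))
    [⊗]  ⊢ p1, p1, (p1⊥ ⊗ p1⊥)
      [Ax]  ⊢ p1, p1⊥
      [Ax]  ⊢ p1, p1⊥
    [⊗]  ⊢ p1, p1, p1, (p1⊥ ⊗ (p1⊥ ⊗ p1⊥))
      [Ax]  ⊢ p1, p1⊥
      [⊗]  ⊢ p1, p1, (p1⊥ ⊗ p1⊥)
        [Ax]  ⊢ p1, p1⊥
        [Ax]  ⊢ p1, p1⊥
  [⊗]  ⊢ p1, p1, p1, p1, p1, ((p1⊥ ⊗ p1⊥) ⊗ (p1⊥ ⊗ (p1⊥ ⊗ p1⊥)))
    [⊗]  ⊢ p1, p1, (p1⊥ ⊗ p1⊥)
      [Ax]  ⊢ p1, p1⊥
      [Ax]  ⊢ p1, p1⊥
    [⊗]  ⊢ p1, p1, p1, (p1⊥ ⊗ (p1⊥ ⊗ p1⊥))
      [Ax]  ⊢ p1, p1⊥
      [⊗]  ⊢ p1, p1, (p1⊥ ⊗ p1⊥)
        [Ax]  ⊢ p1, p1⊥
        [Ax]  ⊢ p1, p1⊥

Result: YES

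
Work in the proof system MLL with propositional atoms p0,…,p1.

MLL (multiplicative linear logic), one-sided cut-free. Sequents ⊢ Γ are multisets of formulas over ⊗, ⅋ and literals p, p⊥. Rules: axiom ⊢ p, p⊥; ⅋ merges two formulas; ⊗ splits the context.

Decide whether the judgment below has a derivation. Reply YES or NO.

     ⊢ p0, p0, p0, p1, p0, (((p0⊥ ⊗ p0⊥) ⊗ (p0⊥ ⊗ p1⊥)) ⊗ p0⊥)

Proof tree:
[⊗]  ⊢ p0, p0, p0, p1, p0, (((p0⊥ ⊗ p0⊥) ⊗ (p0⊥ ⊗ p1⊥)) ⊗ p0⊥)
  [⊗]  ⊢ p0, p0, p0, p1, ((p0⊥ ⊗ p0⊥) ⊗ (p0⊥ ⊗ p1⊥))
    [⊗]  ⊢ p0, p0, (p0⊥ ⊗ p0⊥)
      [Ax]  ⊢ p0, p0⊥
      [Ax]  ⊢ p0, p0⊥
    [⊗]  ⊢ p0, p1, (p0⊥ ⊗ p1⊥)
      [Ax]  ⊢ p0, p0⊥
      [Ax]  ⊢ p1, p1⊥
  [Ax]  ⊢ p0, p0⊥

Result: YES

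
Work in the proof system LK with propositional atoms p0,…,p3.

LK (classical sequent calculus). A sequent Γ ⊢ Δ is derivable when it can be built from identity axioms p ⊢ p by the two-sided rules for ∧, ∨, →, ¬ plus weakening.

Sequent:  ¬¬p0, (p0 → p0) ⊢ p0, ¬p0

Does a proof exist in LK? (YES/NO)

Derivation (root first):
[¬R] ¬¬p0, (p0 → p0) ⊢ p0, ¬p0
  [→L] ¬¬p0, p0, (p0 → p0) ⊢ p0
    [¬L] ¬¬p0 ⊢ p0
      [¬R]  ⊢ p0, ¬p0
        [Ax] p0 ⊢ p0
    [WL] p0, p0 ⊢ p0
      [Ax] p0 ⊢ p0

Result: YES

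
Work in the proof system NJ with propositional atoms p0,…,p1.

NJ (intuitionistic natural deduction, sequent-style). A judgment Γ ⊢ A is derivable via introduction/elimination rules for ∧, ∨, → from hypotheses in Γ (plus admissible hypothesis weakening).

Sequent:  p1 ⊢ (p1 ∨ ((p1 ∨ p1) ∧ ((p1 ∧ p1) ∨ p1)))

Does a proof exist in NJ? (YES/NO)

Proof tree:
[∨I₂] p1 ⊢ (p1 ∨ ((p1 ∨ p1) ∧ ((p1 ∧ p1) ∨ p1)))
  [∧I] p1 ⊢ ((p1 ∨ p1) ∧ ((p1 ∧ p1) ∨ p1))
    [∨I₁] p1 ⊢ (p1 ∨ p1)
      [Ax] p1 ⊢ p1
    [∨I₁] p1 ⊢ ((p1 ∧ p1) ∨ p1)
      [∧I] p1 ⊢ (p1 ∧ p1)
        [Ax] p1 ⊢ p1
        [Ax] p1 ⊢ p1

Result: YES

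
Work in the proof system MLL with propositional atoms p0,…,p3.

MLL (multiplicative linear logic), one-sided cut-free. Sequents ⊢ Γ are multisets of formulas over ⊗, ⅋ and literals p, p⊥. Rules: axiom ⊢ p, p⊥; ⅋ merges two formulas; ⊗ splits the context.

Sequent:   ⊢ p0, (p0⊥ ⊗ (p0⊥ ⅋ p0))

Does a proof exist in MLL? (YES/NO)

Derivation (root first):
[⊗]  ⊢ p0, (p0⊥ ⊗ (p0⊥ ⅋ p0))
  [Ax]  ⊢ p0, p0⊥
  [⅋]  ⊢ (p0⊥ ⅋ p0)
    [Ax]  ⊢ p0, p0⊥

Result: YES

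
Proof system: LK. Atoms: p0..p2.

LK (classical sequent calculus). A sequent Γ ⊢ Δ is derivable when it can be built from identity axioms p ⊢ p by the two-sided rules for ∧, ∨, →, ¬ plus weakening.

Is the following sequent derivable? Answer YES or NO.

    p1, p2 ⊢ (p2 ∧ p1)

Derivation (root first):
[∧R] p1, p2 ⊢ (p2 ∧ p1)
  [WL] p2, p1 ⊢ p2
    [Ax] p2 ⊢ p2
  [Ax] p1 ⊢ p1

Result: YES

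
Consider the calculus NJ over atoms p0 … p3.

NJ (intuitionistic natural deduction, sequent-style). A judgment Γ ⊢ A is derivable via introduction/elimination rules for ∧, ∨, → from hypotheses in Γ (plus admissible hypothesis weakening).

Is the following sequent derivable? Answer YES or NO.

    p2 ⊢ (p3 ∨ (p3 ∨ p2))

Derivation trace:
[∨I₂] p2 ⊢ (p3 ∨ (p3 ∨ p2))
  [∨I₂] p2 ⊢ (p3 ∨ p2)
    [Ax] p2 ⊢ p2

Result: YES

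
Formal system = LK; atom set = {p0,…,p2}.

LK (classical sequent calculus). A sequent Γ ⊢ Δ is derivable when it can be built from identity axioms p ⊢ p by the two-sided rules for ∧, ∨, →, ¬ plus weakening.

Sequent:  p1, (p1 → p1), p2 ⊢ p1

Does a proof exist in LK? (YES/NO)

Derivation trace:
[WL] p1, (p1 → p1), p2 ⊢ p1
  [→L] p1, (p1 → p1) ⊢ p1
    [Ax] p1 ⊢ p1
    [Ax] p1 ⊢ p1

Result: YES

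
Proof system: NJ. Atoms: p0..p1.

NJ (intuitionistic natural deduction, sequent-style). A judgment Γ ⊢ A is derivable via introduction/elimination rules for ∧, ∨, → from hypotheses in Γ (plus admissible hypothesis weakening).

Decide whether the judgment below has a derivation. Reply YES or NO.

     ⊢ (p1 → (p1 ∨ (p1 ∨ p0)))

Derivation trace:
[→I]  ⊢ (p1 → (p1 ∨ (p1 ∨ p0)))
  [∨I₂] p1 ⊢ (p1 ∨ (p1 ∨ p0))
    [∨I₁] p1 ⊢ (p1 ∨ p0)
      [Ax] p1 ⊢ p1

Result: YES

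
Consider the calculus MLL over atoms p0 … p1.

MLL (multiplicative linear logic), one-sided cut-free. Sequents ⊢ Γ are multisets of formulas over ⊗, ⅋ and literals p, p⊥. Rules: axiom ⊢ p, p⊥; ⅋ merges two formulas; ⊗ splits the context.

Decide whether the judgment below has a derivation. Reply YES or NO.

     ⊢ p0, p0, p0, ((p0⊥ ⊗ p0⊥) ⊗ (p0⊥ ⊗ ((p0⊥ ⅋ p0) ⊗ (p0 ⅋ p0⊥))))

Derivation trace:
[⊗]  ⊢ p0, p0, p0, ((p0⊥ ⊗ p0⊥) ⊗ (p0⊥ ⊗ ((p0⊥ ⅋ p0) ⊗ (p0 ⅋ p0⊥))))
  [⊗]  ⊢ p0, p0, (p0⊥ ⊗ p0⊥)
    [Ax]  ⊢ p0, p0⊥
    [Ax]  ⊢ p0, p0⊥
  [⊗]  ⊢ p0, (p0⊥ ⊗ ((p0⊥ ⅋ p0) ⊗ (p0 ⅋ p0⊥)))
    [Ax]  ⊢ p0, p0⊥
    [⊗]  ⊢ ((p0⊥ ⅋ p0) ⊗ (p0 ⅋ p0⊥))
      [⅋]  ⊢ (p0⊥ ⅋ p0)
        [Ax]  ⊢ p0, p0⊥
      [⅋]  ⊢ (p0 ⅋ p0⊥)
        [Ax]  ⊢ p0, p0⊥

Result: YES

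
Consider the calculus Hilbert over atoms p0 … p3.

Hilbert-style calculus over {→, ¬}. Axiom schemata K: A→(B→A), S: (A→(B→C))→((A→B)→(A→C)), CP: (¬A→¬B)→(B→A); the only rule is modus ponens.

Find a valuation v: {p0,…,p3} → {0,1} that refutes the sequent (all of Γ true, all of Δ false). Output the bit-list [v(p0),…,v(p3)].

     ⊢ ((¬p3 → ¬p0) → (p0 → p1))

Enumerate valuations to refute Γ ⊢ Δ:
  v=0000: Γ:[] Δ:[((¬p3 → ¬p0) → (p0 → p1))=T] refutes=False
  v=0001: Γ:[] Δ:[((¬p3 → ¬p0) → (p0 → p1))=T] refutes=False
  v=0010: Γ:[] Δ:[((¬p3 → ¬p0) → (p0 → p1))=T] refutes=False
  v=0011: Γ:[] Δ:[((¬p3 → ¬p0) → (p0 → p1))=T] refutes=False
  v=0100: Γ:[] Δ:[((¬p3 → ¬p0) → (p0 → p1))=T] refutes=False
  v=0101: Γ:[] Δ:[((¬p3 → ¬p0) → (p0 → p1))=T] refutes=False
  v=0110: Γ:[] Δ:[((¬p3 → ¬p0) → (p0 → p1))=T] refutes=False
  v=0111: Γ:[] Δ:[((¬p3 → ¬p0) → (p0 → p1))=T] refutes=False
  v=1000: Γ:[] Δ:[((¬p3 → ¬p0) → (p0 → p1))=T] refutes=False
  v=1001: Γ:[] Δ:[((¬p3 → ¬p0) → (p0 → p1))=F] refutes=True  ← countermodel

Result: [1, 0, 0, 1]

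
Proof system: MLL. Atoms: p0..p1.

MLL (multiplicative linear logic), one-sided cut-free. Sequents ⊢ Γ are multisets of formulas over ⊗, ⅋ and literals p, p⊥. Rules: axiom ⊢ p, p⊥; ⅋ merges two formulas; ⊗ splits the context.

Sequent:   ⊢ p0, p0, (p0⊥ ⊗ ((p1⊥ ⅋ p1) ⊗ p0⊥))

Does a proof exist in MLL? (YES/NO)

Proof tree:
[⊗]  ⊢ p0, p0, (p0⊥ ⊗ ((p1⊥ ⅋ p1) ⊗ p0⊥))
  [Ax]  ⊢ p0, p0⊥
  [⊗]  ⊢ p0, ((p1⊥ ⅋ p1) ⊗ p0⊥)
    [⅋]  ⊢ (p1⊥ ⅋ p1)
      [Ax]  ⊢ p1, p1⊥
    [Ax]  ⊢ p0, p0⊥

Result: YES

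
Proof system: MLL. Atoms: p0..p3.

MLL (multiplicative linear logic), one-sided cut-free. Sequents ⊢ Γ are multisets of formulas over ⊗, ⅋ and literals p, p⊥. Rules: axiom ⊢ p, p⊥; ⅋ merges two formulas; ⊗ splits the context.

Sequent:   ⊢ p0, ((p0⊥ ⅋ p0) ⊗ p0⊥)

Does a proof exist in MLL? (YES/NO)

Derivation (root first):
[⊗]  ⊢ p0, ((p0⊥ ⅋ p0) ⊗ p0⊥)
  [⅋]  ⊢ (p0⊥ ⅋ p0)
    [Ax]  ⊢ p0, p0⊥
  [Ax]  ⊢ p0, p0⊥

Result: YES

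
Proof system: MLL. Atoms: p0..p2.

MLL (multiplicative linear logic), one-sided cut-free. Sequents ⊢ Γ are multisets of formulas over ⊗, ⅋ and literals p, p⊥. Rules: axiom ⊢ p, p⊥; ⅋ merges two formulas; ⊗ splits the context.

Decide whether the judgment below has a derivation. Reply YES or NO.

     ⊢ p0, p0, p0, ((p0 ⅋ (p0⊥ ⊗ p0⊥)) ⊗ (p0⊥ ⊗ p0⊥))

Derivation (root first):
[⊗]  ⊢ p0, p0, p0, ((p0 ⅋ (p0⊥ ⊗ p0⊥)) ⊗ (p0⊥ ⊗ p0⊥))
  [⅋]  ⊢ p0, (p0 ⅋ (p0⊥ ⊗ p0⊥))
    [⊗]  ⊢ p0, p0, (p0⊥ ⊗ p0⊥)
      [Ax]  ⊢ p0, p0⊥
      [Ax]  ⊢ p0, p0⊥
  [⊗]  ⊢ p0, p0, (p0⊥ ⊗ p0⊥)
    [Ax]  ⊢ p0, p0⊥
    [Ax]  ⊢ p0, p0⊥

Result: YES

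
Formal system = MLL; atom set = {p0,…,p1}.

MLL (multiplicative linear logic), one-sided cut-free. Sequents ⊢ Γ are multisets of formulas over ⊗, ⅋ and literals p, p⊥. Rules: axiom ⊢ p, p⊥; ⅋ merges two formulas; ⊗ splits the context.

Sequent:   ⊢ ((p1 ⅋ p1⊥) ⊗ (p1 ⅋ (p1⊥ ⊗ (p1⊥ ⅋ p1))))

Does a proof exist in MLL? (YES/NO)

Derivation trace:
[⊗]  ⊢ ((p1 ⅋ p1⊥) ⊗ (p1 ⅋ (p1⊥ ⊗ (p1⊥ ⅋ p1))))
  [⅋]  ⊢ (p1 ⅋ p1⊥)
    [Ax]  ⊢ p1, p1⊥
  [⅋]  ⊢ (p1 ⅋ (p1⊥ ⊗ (p1⊥ ⅋ p1)))
    [⊗]  ⊢ p1, (p1⊥ ⊗ (p1⊥ ⅋ p1))
      [Ax]  ⊢ p1, p1⊥
      [⅋]  ⊢ (p1⊥ ⅋ p1)
        [Ax]  ⊢ p1, p1⊥

Result: YES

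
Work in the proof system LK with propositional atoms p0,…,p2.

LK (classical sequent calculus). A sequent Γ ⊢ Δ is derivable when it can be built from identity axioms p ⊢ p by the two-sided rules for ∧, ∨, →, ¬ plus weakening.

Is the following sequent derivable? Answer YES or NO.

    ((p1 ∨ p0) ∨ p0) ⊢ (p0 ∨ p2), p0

Search for a countermodel by truth-table:
  v=000: Γ:[((p1 ∨ p0) ∨ p0)=F] Δ:[(p0 ∨ p2)=F, p0=F] refutes=False
  v=001: Γ:[((p1 ∨ p0) ∨ p0)=F] Δ:[(p0 ∨ p2)=T, p0=F] refutes=False
  v=010: Γ:[((p1 ∨ p0) ∨ p0)=T] Δ:[(p0 ∨ p2)=F, p0=F] refutes=True  ← countermodel

Result: NO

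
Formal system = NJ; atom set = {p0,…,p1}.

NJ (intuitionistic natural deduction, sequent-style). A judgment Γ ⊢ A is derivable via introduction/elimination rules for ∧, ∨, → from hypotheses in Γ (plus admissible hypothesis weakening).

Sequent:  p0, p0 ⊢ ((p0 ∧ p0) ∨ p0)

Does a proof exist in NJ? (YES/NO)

Proof tree:
[∨I₁] p0, p0 ⊢ ((p0 ∧ p0) ∨ p0)
  [Wk] p0, p0 ⊢ (p0 ∧ p0)
    [∧I] p0 ⊢ (p0 ∧ p0)
      [Ax] p0 ⊢ p0
      [Ax] p0 ⊢ p0

Result: YES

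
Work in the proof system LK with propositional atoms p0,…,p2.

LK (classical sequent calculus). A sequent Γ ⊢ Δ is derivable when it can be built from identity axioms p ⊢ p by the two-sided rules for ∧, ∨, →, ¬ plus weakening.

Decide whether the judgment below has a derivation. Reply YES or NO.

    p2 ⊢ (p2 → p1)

Search for a countermodel by truth-table:
  v=000: Γ:[p2=F] Δ:[(p2 → p1)=T] refutes=False
  v=001: Γ:[p2=T] Δ:[(p2 → p1)=F] refutes=True  ← countermodel

Result: NO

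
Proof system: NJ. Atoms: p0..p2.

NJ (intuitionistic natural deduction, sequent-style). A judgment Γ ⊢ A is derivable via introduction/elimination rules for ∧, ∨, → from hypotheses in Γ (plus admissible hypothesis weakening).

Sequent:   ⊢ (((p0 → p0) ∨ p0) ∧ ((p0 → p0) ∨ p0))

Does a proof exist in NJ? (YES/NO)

Derivation (root first):
[∧I]  ⊢ (((p0 → p0) ∨ p0) ∧ ((p0 → p0) ∨ p0))
  [∨I₁]  ⊢ ((p0 → p0) ∨ p0)
    [→I]  ⊢ (p0 → p0)
      [Ax] p0 ⊢ p0
  [∨I₁]  ⊢ ((p0 → p0) ∨ p0)
    [→I]  ⊢ (p0 → p0)
      [Ax] p0 ⊢ p0

Result: YES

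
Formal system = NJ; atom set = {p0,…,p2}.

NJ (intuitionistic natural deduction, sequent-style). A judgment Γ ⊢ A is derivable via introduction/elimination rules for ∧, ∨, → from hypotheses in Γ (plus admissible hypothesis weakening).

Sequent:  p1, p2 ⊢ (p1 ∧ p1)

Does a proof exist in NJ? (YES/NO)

Proof tree:
[∧I] p1, p2 ⊢ (p1 ∧ p1)
  [Wk] p1, p2 ⊢ p1
    [Ax] p1 ⊢ p1
  [Ax] p1 ⊢ p1

Result: YES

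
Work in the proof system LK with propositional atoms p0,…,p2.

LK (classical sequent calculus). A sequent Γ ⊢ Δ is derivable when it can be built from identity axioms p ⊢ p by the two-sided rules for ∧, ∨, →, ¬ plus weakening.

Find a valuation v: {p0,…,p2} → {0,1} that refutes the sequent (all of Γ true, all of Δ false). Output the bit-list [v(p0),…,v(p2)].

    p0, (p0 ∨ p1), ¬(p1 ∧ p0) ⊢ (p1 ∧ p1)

Truth-table refutation:
  v=000: Γ:[p0=F, (p0 ∨ p1)=F, ¬(p1 ∧ p0)=T] Δ:[(p1 ∧ p1)=F] refutes=False
  v=001: Γ:[p0=F, (p0 ∨ p1)=F, ¬(p1 ∧ p0)=T] Δ:[(p1 ∧ p1)=F] refutes=False
  v=010: Γ:[p0=F, (p0 ∨ p1)=T, ¬(p1 ∧ p0)=T] Δ:[(p1 ∧ p1)=T] refutes=False
  v=011: Γ:[p0=F, (p0 ∨ p1)=T, ¬(p1 ∧ p0)=T] Δ:[(p1 ∧ p1)=T] refutes=False
  v=100: Γ:[p0=T, (p0 ∨ p1)=T, ¬(p1 ∧ p0)=T] Δ:[(p1 ∧ p1)=F] refutes=True  ← countermodel

Result: [1, 0, 0]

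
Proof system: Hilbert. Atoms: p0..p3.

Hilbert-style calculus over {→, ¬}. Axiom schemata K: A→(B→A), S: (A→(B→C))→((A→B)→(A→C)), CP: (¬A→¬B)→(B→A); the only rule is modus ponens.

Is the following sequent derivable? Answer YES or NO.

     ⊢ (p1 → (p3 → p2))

Truth-table refutation:
  v=0000: Γ:[] Δ:[(p1 → (p3 → p2))=T] refutes=False
  v=0001: Γ:[] Δ:[(p1 → (p3 → p2))=T] refutes=False
  v=0010: Γ:[] Δ:[(p1 → (p3 → p2))=T] refutes=False
  v=0011: Γ:[] Δ:[(p1 → (p3 → p2))=T] refutes=False
  v=0100: Γ:[] Δ:[(p1 → (p3 → p2))=T] refutes=False
  v=0101: Γ:[] Δ:[(p1 → (p3 → p2))=F] refutes=True  ← countermodel

Result: NO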